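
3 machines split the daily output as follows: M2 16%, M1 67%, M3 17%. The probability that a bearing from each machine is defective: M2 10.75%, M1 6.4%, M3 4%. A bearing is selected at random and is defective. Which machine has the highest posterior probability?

M1

Unnormalized posteriors (prior × likelihood):
  M2: 0.16 × 0.1075 = 0.0172
  M1: 0.67 × 0.064 = 0.04288
  M3: 0.17 × 0.04 = 0.0068
Sum = 0.06688.
Largest term belongs to M1, so M1 is most probable.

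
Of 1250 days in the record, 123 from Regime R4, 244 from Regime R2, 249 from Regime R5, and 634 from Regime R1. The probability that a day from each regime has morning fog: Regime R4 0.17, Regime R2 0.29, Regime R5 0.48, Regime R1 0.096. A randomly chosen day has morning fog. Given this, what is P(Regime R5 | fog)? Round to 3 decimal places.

0.439

Compute prior × likelihood for every hypothesis:
  Regime R4: 0.0984 × 0.17 = 0.016728
  Regime R2: 0.1952 × 0.29 = 0.056608
  Regime R5: 0.1992 × 0.48 = 0.095616
  Regime R1: 0.5072 × 0.096 = 0.0486912
Total = 0.2176432.
P(Regime R5 | evidence) = 0.095616 / 0.2176432 ≈ 0.439.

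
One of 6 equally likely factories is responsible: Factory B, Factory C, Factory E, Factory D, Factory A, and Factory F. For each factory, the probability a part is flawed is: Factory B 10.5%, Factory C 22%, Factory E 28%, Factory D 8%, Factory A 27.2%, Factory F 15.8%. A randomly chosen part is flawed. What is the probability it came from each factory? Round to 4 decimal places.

Since the prior is uniform, the posterior is proportional to the likelihood:
  Factory B: 0.105
  Factory C: 0.22
  Factory E: 0.28
  Factory D: 0.08
  Factory A: 0.272
  Factory F: 0.158
Normalizing constant = 1.115.
P(Factory B | flawed) = 0.105/1.115 ≈ 0.0942
P(Factory C | flawed) = 0.22/1.115 ≈ 0.1973
P(Factory E | flawed) = 0.28/1.115 ≈ 0.2511
P(Factory D | flawed) = 0.08/1.115 ≈ 0.0717
P(Factory A | flawed) = 0.272/1.115 ≈ 0.2439
P(Factory F | flawed) = 0.158/1.115 ≈ 0.1417

Factory B 0.0942, Factory C 0.1973, Factory E 0.2511, Factory D 0.0717, Factory A 0.2439, Factory F 0.1417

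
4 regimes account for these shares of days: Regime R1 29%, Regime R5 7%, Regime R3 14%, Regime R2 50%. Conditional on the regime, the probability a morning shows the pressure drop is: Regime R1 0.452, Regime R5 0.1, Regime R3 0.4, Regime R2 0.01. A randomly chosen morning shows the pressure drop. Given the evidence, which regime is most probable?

Regime R1

By Bayes' rule, posterior ∝ prior × likelihood:
  Regime R1: 0.29 × 0.452 = 0.13108
  Regime R5: 0.07 × 0.1 = 0.007
  Regime R3: 0.14 × 0.4 = 0.056
  Regime R2: 0.5 × 0.01 = 0.005
Total = 0.19908.
Largest term belongs to Regime R1, so Regime R1 is most probable.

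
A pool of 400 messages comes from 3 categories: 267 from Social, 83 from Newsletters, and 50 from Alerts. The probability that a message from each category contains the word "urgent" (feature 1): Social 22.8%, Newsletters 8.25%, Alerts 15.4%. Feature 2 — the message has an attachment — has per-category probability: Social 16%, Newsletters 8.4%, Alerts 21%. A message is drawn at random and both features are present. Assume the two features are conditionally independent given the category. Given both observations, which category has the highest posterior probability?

Social

Prior × likelihood for each hypothesis:
  Social: 0.6675 × 0.228 × 0.16 = 0.0243504
  Newsletters: 0.2075 × 0.0825 × 0.084 = 0.001437975
  Alerts: 0.125 × 0.154 × 0.21 = 0.0040425
Sum = 0.029830875.
Largest term belongs to Social, so Social is most probable.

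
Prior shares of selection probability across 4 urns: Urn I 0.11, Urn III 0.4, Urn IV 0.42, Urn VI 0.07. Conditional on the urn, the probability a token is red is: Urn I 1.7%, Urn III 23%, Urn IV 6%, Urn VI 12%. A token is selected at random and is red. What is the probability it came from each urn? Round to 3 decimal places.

Urn I 0.015, Urn III 0.722, Urn IV 0.198, Urn VI 0.066

By Bayes' rule, posterior ∝ prior × likelihood:
  Urn I: 0.11 × 0.017 = 0.00187
  Urn III: 0.4 × 0.23 = 0.092
  Urn IV: 0.42 × 0.06 = 0.0252
  Urn VI: 0.07 × 0.12 = 0.0084
Total = 0.12747.
P(Urn I | red) = 0.00187/0.12747 ≈ 0.015
P(Urn III | red) = 0.092/0.12747 ≈ 0.722
P(Urn IV | red) = 0.0252/0.12747 ≈ 0.198
P(Urn VI | red) = 0.0084/0.12747 ≈ 0.066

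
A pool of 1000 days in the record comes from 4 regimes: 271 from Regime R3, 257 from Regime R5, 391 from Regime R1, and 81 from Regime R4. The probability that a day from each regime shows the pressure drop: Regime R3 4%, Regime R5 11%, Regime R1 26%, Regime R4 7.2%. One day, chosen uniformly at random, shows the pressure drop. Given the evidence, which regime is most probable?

Prior × likelihood for each hypothesis:
  Regime R3: 0.271 × 0.04 = 0.01084
  Regime R5: 0.257 × 0.11 = 0.02827
  Regime R1: 0.391 × 0.26 = 0.10166
  Regime R4: 0.081 × 0.072 = 0.005832
Total = 0.146602.
Largest term belongs to Regime R1, so Regime R1 is most probable.

Regime R1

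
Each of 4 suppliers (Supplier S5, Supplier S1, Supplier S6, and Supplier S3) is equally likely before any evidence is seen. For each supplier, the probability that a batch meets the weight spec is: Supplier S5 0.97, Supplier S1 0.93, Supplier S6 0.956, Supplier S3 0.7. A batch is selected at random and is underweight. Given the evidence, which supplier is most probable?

Taking complements, P(underweight | each) = Supplier S5 0.03, Supplier S1 0.07, Supplier S6 0.044, Supplier S3 0.3.
With a uniform prior (1/4 each), posterior ∝ likelihood:
  Supplier S5: 0.03
  Supplier S1: 0.07
  Supplier S6: 0.044
  Supplier S3: 0.3
Total = 0.444.
Largest term belongs to Supplier S3, so Supplier S3 is most probable.

Supplier S3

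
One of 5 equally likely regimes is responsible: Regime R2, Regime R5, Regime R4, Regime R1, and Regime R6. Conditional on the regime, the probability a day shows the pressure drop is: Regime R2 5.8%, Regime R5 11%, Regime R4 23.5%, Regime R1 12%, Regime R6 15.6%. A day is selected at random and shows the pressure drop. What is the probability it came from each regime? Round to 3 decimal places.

Regime R2 0.085, Regime R5 0.162, Regime R4 0.346, Regime R1 0.177, Regime R6 0.230

With a uniform prior (1/5 each), posterior ∝ likelihood:
  Regime R2: 0.058
  Regime R5: 0.11
  Regime R4: 0.235
  Regime R1: 0.12
  Regime R6: 0.156
Sum = 0.679.
P(Regime R2 | drop) = 0.058/0.679 ≈ 0.085
P(Regime R5 | drop) = 0.11/0.679 ≈ 0.162
P(Regime R4 | drop) = 0.235/0.679 ≈ 0.346
P(Regime R1 | drop) = 0.12/0.679 ≈ 0.177
P(Regime R6 | drop) = 0.156/0.679 ≈ 0.230
(Check: 0.085+0.162+0.346+0.177+0.230 = 1.000.)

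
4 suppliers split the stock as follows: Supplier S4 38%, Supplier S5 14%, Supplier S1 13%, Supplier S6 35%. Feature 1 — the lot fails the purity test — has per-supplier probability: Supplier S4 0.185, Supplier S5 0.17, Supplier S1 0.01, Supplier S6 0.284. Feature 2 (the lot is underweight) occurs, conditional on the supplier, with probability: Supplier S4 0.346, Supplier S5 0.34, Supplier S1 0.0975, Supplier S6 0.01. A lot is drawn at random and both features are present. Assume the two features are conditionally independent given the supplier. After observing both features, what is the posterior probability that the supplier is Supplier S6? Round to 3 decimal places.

0.030

Compute prior × likelihood for every hypothesis:
  Supplier S4: 0.38 × 0.185 × 0.346 = 0.0243238
  Supplier S5: 0.14 × 0.17 × 0.34 = 0.008092
  Supplier S1: 0.13 × 0.01 × 0.0975 = 0.00012675
  Supplier S6: 0.35 × 0.284 × 0.01 = 0.000994
Normalizing constant = 0.03353655.
P(Supplier S6 | evidence) = 0.000994 / 0.03353655 ≈ 0.030.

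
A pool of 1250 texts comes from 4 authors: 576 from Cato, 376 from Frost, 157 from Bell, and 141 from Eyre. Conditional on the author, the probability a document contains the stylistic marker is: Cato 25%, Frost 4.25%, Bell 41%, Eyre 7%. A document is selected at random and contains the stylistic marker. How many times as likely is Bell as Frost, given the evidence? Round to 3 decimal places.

By Bayes' rule, posterior ∝ prior × likelihood:
  Cato: 0.4608 × 0.25 = 0.1152
  Frost: 0.3008 × 0.0425 = 0.012784
  Bell: 0.1256 × 0.41 = 0.051496
  Eyre: 0.1128 × 0.07 = 0.007896
Total = 0.187376.
The ratio is 0.051496 / 0.012784 (the normalizer cancels) = 4.028.

4.028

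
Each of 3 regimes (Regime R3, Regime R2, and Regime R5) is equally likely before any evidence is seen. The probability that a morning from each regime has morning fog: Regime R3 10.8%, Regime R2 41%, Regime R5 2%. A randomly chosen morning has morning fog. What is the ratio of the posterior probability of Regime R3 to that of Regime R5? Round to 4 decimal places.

Since the prior is uniform, the posterior is proportional to the likelihood:
  Regime R3: 0.108
  Regime R2: 0.41
  Regime R5: 0.02
Total = 0.538.
The ratio is 0.108 / 0.02 (the normalizer cancels) = 5.4000.

5.4000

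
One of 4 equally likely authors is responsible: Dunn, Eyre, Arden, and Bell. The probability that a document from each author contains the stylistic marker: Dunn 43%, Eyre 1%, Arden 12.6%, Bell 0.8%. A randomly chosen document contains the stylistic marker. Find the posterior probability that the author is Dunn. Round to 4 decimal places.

Since the prior is uniform, the posterior is proportional to the likelihood:
  Dunn: 0.43
  Eyre: 0.01
  Arden: 0.126
  Bell: 0.008
Total = 0.574.
P(Dunn | evidence) = 0.43 / 0.574 ≈ 0.7491.

0.7491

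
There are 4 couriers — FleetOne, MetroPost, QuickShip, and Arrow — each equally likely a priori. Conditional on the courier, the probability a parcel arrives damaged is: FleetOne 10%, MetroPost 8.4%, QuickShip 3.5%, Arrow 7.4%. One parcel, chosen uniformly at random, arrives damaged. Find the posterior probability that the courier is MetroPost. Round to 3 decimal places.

0.287

Since the prior is uniform, the posterior is proportional to the likelihood:
  FleetOne: 0.1
  MetroPost: 0.084
  QuickShip: 0.035
  Arrow: 0.074
Total = 0.293.
P(MetroPost | evidence) = 0.084 / 0.293 ≈ 0.287.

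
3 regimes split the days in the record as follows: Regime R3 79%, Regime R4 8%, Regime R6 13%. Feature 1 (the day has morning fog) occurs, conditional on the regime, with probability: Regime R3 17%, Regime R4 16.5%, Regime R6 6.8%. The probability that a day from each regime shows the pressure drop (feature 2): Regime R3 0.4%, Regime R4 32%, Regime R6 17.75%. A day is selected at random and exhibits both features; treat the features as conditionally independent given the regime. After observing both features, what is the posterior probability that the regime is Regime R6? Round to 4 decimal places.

0.2479

Compute prior × likelihood for every hypothesis:
  Regime R3: 0.79 × 0.17 × 0.004 = 0.0005372
  Regime R4: 0.08 × 0.165 × 0.32 = 0.004224
  Regime R6: 0.13 × 0.068 × 0.1775 = 0.0015691
Sum = 0.0063303.
P(Regime R6 | evidence) = 0.0015691 / 0.0063303 ≈ 0.2479.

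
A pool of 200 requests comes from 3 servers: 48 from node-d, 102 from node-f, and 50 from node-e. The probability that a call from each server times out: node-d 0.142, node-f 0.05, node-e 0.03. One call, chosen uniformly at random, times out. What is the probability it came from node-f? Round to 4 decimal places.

Unnormalized posteriors (prior × likelihood):
  node-d: 0.24 × 0.142 = 0.03408
  node-f: 0.51 × 0.05 = 0.0255
  node-e: 0.25 × 0.03 = 0.0075
Total = 0.06708.
P(node-f | evidence) = 0.0255 / 0.06708 ≈ 0.3801.

0.3801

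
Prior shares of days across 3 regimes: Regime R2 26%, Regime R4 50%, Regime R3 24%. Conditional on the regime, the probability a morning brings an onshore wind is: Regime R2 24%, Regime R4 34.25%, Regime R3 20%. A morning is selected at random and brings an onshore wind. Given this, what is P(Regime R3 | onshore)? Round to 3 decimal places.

Unnormalized posteriors (prior × likelihood):
  Regime R2: 0.26 × 0.24 = 0.0624
  Regime R4: 0.5 × 0.3425 = 0.17125
  Regime R3: 0.24 × 0.2 = 0.048
Total = 0.28165.
P(Regime R3 | evidence) = 0.048 / 0.28165 ≈ 0.170.

0.170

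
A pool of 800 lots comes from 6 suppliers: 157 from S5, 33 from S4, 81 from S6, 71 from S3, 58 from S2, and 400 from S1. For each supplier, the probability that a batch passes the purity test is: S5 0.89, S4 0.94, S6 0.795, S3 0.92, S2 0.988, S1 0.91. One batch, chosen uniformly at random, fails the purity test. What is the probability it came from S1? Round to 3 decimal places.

Taking complements, P(off-spec | each) = S5 0.11, S4 0.06, S6 0.205, S3 0.08, S2 0.012, S1 0.09.
Prior × likelihood for each hypothesis:
  S5: 0.19625 × 0.11 = 0.0215875
  S4: 0.04125 × 0.06 = 0.002475
  S6: 0.10125 × 0.205 = 0.02075625
  S3: 0.08875 × 0.08 = 0.0071
  S2: 0.0725 × 0.012 = 0.00087
  S1: 0.5 × 0.09 = 0.045
Normalizing constant = 0.09778875.
P(S1 | evidence) = 0.045 / 0.09778875 ≈ 0.460.

0.460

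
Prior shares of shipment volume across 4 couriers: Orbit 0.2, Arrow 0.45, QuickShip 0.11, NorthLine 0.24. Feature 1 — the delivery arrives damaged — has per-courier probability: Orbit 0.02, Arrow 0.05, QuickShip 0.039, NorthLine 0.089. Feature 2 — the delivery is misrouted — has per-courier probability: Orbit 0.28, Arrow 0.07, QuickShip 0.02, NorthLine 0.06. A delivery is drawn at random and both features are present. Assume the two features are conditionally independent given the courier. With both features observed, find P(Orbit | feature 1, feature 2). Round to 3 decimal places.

0.276

Unnormalized posteriors (prior × likelihood):
  Orbit: 0.2 × 0.02 × 0.28 = 0.00112
  Arrow: 0.45 × 0.05 × 0.07 = 0.001575
  QuickShip: 0.11 × 0.039 × 0.02 = 0.0000858
  NorthLine: 0.24 × 0.089 × 0.06 = 0.0012816
Total = 0.0040624.
P(Orbit | evidence) = 0.00112 / 0.0040624 ≈ 0.276.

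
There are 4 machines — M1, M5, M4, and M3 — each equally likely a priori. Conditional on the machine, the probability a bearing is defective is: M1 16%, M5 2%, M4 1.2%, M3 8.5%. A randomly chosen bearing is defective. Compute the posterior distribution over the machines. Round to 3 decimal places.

M1 0.578, M5 0.072, M4 0.043, M3 0.307

With a uniform prior (1/4 each), posterior ∝ likelihood:
  M1: 0.16
  M5: 0.02
  M4: 0.012
  M3: 0.085
Total = 0.277.
P(M1 | defective) = 0.16/0.277 ≈ 0.578
P(M5 | defective) = 0.02/0.277 ≈ 0.072
P(M4 | defective) = 0.012/0.277 ≈ 0.043
P(M3 | defective) = 0.085/0.277 ≈ 0.307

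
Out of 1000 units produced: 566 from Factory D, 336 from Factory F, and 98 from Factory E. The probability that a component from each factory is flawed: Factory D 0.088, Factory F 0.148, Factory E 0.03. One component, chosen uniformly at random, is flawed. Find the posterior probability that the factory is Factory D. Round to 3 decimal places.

0.486

Prior × likelihood for each hypothesis:
  Factory D: 0.566 × 0.088 = 0.049808
  Factory F: 0.336 × 0.148 = 0.049728
  Factory E: 0.098 × 0.03 = 0.00294
Normalizing constant = 0.102476.
P(Factory D | evidence) = 0.049808 / 0.102476 ≈ 0.486.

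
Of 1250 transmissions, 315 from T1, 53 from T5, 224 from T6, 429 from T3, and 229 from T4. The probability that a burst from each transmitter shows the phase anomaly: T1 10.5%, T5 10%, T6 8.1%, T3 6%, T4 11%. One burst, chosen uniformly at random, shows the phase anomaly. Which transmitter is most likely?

By Bayes' rule, posterior ∝ prior × likelihood:
  T1: 0.252 × 0.105 = 0.02646
  T5: 0.0424 × 0.1 = 0.00424
  T6: 0.1792 × 0.081 = 0.0145152
  T3: 0.3432 × 0.06 = 0.020592
  T4: 0.1832 × 0.11 = 0.020152
Total = 0.0859592.
Largest term belongs to T1, so T1 is most probable.

T1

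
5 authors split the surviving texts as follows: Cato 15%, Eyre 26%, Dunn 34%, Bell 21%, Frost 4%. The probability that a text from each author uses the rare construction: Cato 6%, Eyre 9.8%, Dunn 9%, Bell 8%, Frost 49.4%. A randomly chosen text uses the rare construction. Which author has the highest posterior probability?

Dunn

By Bayes' rule, posterior ∝ prior × likelihood:
  Cato: 0.15 × 0.06 = 0.009
  Eyre: 0.26 × 0.098 = 0.02548
  Dunn: 0.34 × 0.09 = 0.0306
  Bell: 0.21 × 0.08 = 0.0168
  Frost: 0.04 × 0.494 = 0.01976
Normalizing constant = 0.10164.
Largest term belongs to Dunn, so Dunn is most probable.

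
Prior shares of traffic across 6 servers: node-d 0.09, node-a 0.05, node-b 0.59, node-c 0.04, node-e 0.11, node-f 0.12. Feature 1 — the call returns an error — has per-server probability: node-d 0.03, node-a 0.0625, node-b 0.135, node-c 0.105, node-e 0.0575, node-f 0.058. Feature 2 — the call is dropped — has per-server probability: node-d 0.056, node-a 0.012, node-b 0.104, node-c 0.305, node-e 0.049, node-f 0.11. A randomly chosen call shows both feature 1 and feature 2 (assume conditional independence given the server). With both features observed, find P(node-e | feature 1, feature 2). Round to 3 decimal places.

Unnormalized posteriors (prior × likelihood):
  node-d: 0.09 × 0.03 × 0.056 = 0.0001512
  node-a: 0.05 × 0.0625 × 0.012 = 0.0000375
  node-b: 0.59 × 0.135 × 0.104 = 0.0082836
  node-c: 0.04 × 0.105 × 0.305 = 0.001281
  node-e: 0.11 × 0.0575 × 0.049 = 0.000309925
  node-f: 0.12 × 0.058 × 0.11 = 0.0007656
Total = 0.010828825.
P(node-e | evidence) = 0.000309925 / 0.010828825 ≈ 0.029.

0.029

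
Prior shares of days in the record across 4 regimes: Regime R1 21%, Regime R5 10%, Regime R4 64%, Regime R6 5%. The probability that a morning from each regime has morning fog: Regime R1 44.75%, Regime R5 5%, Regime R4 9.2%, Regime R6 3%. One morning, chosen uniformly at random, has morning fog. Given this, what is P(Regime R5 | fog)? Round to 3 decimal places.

0.031

Prior × likelihood for each hypothesis:
  Regime R1: 0.21 × 0.4475 = 0.093975
  Regime R5: 0.1 × 0.05 = 0.005
  Regime R4: 0.64 × 0.092 = 0.05888
  Regime R6: 0.05 × 0.03 = 0.0015
Total = 0.159355.
P(Regime R5 | evidence) = 0.005 / 0.159355 ≈ 0.031.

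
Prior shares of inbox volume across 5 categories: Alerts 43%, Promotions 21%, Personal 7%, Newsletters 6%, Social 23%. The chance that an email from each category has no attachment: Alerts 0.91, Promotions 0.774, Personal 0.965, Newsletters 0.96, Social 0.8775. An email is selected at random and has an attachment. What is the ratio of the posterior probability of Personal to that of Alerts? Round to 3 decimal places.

0.063

Taking complements, P(attachment | each) = Alerts 0.09, Promotions 0.226, Personal 0.035, Newsletters 0.04, Social 0.1225.
Prior × likelihood for each hypothesis:
  Alerts: 0.43 × 0.09 = 0.0387
  Promotions: 0.21 × 0.226 = 0.04746
  Personal: 0.07 × 0.035 = 0.00245
  Newsletters: 0.06 × 0.04 = 0.0024
  Social: 0.23 × 0.1225 = 0.028175
Normalizing constant = 0.119185.
The ratio is 0.00245 / 0.0387 (the normalizer cancels) = 0.063.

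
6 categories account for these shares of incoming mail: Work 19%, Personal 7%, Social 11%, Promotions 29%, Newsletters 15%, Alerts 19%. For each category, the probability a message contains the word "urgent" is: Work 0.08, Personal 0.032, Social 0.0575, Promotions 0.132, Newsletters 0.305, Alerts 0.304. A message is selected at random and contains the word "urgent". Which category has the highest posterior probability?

Alerts

Unnormalized posteriors (prior × likelihood):
  Work: 0.19 × 0.08 = 0.0152
  Personal: 0.07 × 0.032 = 0.00224
  Social: 0.11 × 0.0575 = 0.006325
  Promotions: 0.29 × 0.132 = 0.03828
  Newsletters: 0.15 × 0.305 = 0.04575
  Alerts: 0.19 × 0.304 = 0.05776
Normalizing constant = 0.165555.
Largest term belongs to Alerts, so Alerts is most probable.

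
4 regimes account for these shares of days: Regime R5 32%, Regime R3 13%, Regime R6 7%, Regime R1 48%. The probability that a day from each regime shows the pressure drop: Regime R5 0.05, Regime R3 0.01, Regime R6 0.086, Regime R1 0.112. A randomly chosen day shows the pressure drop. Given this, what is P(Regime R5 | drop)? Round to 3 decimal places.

0.208

Prior × likelihood for each hypothesis:
  Regime R5: 0.32 × 0.05 = 0.016
  Regime R3: 0.13 × 0.01 = 0.0013
  Regime R6: 0.07 × 0.086 = 0.00602
  Regime R1: 0.48 × 0.112 = 0.05376
Normalizing constant = 0.07708.
P(Regime R5 | evidence) = 0.016 / 0.07708 ≈ 0.208.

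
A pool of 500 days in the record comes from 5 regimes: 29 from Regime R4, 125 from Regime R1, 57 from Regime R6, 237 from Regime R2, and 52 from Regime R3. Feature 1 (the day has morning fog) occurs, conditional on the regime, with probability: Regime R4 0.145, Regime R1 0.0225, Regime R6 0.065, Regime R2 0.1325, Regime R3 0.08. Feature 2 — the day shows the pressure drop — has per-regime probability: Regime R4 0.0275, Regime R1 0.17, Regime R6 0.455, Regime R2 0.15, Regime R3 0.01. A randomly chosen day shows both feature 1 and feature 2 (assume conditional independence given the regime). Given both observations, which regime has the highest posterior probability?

Prior × likelihood for each hypothesis:
  Regime R4: 0.058 × 0.145 × 0.0275 = 0.000231275
  Regime R1: 0.25 × 0.0225 × 0.17 = 0.00095625
  Regime R6: 0.114 × 0.065 × 0.455 = 0.00337155
  Regime R2: 0.474 × 0.1325 × 0.15 = 0.00942075
  Regime R3: 0.104 × 0.08 × 0.01 = 0.0000832
Total = 0.014063025.
Largest term belongs to Regime R2, so Regime R2 is most probable.

Regime R2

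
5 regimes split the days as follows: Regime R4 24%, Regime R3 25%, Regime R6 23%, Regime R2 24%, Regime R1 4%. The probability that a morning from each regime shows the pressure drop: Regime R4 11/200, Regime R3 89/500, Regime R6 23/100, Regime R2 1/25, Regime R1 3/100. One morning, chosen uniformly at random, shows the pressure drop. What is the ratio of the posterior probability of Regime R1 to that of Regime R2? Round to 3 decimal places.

0.125

Prior × likelihood for each hypothesis:
  Regime R4: 0.24 × 0.055 = 0.0132
  Regime R3: 0.25 × 0.178 = 0.0445
  Regime R6: 0.23 × 0.23 = 0.0529
  Regime R2: 0.24 × 0.04 = 0.0096
  Regime R1: 0.04 × 0.03 = 0.0012
Normalizing constant = 0.1214.
The ratio is 0.0012 / 0.0096 (the normalizer cancels) = 0.125.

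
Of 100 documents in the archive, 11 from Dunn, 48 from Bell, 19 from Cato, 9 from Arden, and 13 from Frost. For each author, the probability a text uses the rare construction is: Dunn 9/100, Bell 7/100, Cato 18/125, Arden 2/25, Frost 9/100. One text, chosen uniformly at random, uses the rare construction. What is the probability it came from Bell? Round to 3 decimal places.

By Bayes' rule, posterior ∝ prior × likelihood:
  Dunn: 0.11 × 0.09 = 0.0099
  Bell: 0.48 × 0.07 = 0.0336
  Cato: 0.19 × 0.144 = 0.02736
  Arden: 0.09 × 0.08 = 0.0072
  Frost: 0.13 × 0.09 = 0.0117
Sum = 0.08976.
P(Bell | evidence) = 0.0336 / 0.08976 ≈ 0.374.

0.374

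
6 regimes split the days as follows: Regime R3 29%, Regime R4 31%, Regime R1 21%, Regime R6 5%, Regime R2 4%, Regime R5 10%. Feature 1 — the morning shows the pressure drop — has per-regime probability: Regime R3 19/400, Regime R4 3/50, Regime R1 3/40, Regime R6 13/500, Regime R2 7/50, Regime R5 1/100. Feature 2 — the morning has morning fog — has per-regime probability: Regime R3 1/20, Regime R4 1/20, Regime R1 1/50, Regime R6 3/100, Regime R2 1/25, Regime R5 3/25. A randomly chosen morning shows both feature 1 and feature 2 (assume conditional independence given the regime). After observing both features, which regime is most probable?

Unnormalized posteriors (prior × likelihood):
  Regime R3: 0.29 × 0.0475 × 0.05 = 0.00068875
  Regime R4: 0.31 × 0.06 × 0.05 = 0.00093
  Regime R1: 0.21 × 0.075 × 0.02 = 0.000315
  Regime R6: 0.05 × 0.026 × 0.03 = 0.000039
  Regime R2: 0.04 × 0.14 × 0.04 = 0.000224
  Regime R5: 0.1 × 0.01 × 0.12 = 0.00012
Sum = 0.00231675.
Largest term belongs to Regime R4, so Regime R4 is most probable.

Regime R4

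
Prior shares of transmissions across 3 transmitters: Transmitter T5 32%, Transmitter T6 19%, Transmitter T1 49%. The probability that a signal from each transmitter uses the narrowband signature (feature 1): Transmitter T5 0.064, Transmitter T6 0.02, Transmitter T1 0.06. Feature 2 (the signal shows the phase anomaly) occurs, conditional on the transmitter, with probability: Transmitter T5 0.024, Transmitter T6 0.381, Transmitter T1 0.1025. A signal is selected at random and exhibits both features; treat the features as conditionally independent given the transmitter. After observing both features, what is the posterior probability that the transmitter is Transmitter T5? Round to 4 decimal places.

0.0992

Compute prior × likelihood for every hypothesis:
  Transmitter T5: 0.32 × 0.064 × 0.024 = 0.00049152
  Transmitter T6: 0.19 × 0.02 × 0.381 = 0.0014478
  Transmitter T1: 0.49 × 0.06 × 0.1025 = 0.0030135
Normalizing constant = 0.00495282.
P(Transmitter T5 | evidence) = 0.00049152 / 0.00495282 ≈ 0.0992.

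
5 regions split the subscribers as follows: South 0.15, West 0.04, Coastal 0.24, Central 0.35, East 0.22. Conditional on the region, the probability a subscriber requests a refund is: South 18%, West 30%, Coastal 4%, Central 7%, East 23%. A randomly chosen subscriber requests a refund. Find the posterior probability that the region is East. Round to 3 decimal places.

0.409

Unnormalized posteriors (prior × likelihood):
  South: 0.15 × 0.18 = 0.027
  West: 0.04 × 0.3 = 0.012
  Coastal: 0.24 × 0.04 = 0.0096
  Central: 0.35 × 0.07 = 0.0245
  East: 0.22 × 0.23 = 0.0506
Sum = 0.1237.
P(East | evidence) = 0.0506 / 0.1237 ≈ 0.409.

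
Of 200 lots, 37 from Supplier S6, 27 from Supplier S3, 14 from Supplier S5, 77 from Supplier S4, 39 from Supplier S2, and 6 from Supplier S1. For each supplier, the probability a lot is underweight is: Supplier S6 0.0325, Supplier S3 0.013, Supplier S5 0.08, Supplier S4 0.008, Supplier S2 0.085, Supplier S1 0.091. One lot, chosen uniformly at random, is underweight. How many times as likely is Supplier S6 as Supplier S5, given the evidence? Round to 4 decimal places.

Prior × likelihood for each hypothesis:
  Supplier S6: 0.185 × 0.0325 = 0.0060125
  Supplier S3: 0.135 × 0.013 = 0.001755
  Supplier S5: 0.07 × 0.08 = 0.0056
  Supplier S4: 0.385 × 0.008 = 0.00308
  Supplier S2: 0.195 × 0.085 = 0.016575
  Supplier S1: 0.03 × 0.091 = 0.00273
Sum = 0.0357525.
The ratio is 0.0060125 / 0.0056 (the normalizer cancels) = 1.0737.

1.0737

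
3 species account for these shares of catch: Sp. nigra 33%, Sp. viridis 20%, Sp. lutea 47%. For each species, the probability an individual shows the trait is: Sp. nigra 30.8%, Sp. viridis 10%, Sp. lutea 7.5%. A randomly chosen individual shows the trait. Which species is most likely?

Sp. nigra

Prior × likelihood for each hypothesis:
  Sp. nigra: 0.33 × 0.308 = 0.10164
  Sp. viridis: 0.2 × 0.1 = 0.02
  Sp. lutea: 0.47 × 0.075 = 0.03525
Total = 0.15689.
Largest term belongs to Sp. nigra, so Sp. nigra is most probable.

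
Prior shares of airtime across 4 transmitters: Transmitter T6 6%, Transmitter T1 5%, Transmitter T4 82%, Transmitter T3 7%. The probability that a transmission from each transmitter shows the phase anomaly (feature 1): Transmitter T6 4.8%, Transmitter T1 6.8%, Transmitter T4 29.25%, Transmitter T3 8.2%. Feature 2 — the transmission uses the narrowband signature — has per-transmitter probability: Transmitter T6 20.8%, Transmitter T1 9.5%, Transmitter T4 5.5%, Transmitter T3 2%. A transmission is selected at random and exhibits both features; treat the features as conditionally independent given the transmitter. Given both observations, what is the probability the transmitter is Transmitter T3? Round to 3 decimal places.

Prior × likelihood for each hypothesis:
  Transmitter T6: 0.06 × 0.048 × 0.208 = 0.00059904
  Transmitter T1: 0.05 × 0.068 × 0.095 = 0.000323
  Transmitter T4: 0.82 × 0.2925 × 0.055 = 0.01319175
  Transmitter T3: 0.07 × 0.082 × 0.02 = 0.0001148
Sum = 0.01422859.
P(Transmitter T3 | evidence) = 0.0001148 / 0.01422859 ≈ 0.008.

0.008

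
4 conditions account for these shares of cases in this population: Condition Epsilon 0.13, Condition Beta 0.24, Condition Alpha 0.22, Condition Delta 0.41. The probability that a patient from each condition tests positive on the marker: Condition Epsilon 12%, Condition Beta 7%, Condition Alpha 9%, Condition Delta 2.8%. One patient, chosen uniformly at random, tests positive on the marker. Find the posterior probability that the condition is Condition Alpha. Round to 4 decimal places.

By Bayes' rule, posterior ∝ prior × likelihood:
  Condition Epsilon: 0.13 × 0.12 = 0.0156
  Condition Beta: 0.24 × 0.07 = 0.0168
  Condition Alpha: 0.22 × 0.09 = 0.0198
  Condition Delta: 0.41 × 0.028 = 0.01148
Total = 0.06368.
P(Condition Alpha | evidence) = 0.0198 / 0.06368 ≈ 0.3109.

0.3109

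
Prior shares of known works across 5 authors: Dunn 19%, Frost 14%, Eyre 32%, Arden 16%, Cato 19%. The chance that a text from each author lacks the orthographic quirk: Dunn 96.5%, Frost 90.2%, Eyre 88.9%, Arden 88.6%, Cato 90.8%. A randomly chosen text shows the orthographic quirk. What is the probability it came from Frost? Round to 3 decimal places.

Taking complements, P(quirk | each) = Dunn 0.035, Frost 0.098, Eyre 0.111, Arden 0.114, Cato 0.092.
Unnormalized posteriors (prior × likelihood):
  Dunn: 0.19 × 0.035 = 0.00665
  Frost: 0.14 × 0.098 = 0.01372
  Eyre: 0.32 × 0.111 = 0.03552
  Arden: 0.16 × 0.114 = 0.01824
  Cato: 0.19 × 0.092 = 0.01748
Normalizing constant = 0.09161.
P(Frost | evidence) = 0.01372 / 0.09161 ≈ 0.150.

0.150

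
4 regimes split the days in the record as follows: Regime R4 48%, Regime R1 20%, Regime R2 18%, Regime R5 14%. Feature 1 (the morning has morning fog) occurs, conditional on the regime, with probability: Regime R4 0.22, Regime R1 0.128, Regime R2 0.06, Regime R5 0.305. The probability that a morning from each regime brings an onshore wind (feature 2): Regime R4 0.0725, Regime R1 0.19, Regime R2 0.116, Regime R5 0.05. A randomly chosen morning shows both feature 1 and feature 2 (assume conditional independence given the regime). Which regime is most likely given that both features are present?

Regime R4

Compute prior × likelihood for every hypothesis:
  Regime R4: 0.48 × 0.22 × 0.0725 = 0.007656
  Regime R1: 0.2 × 0.128 × 0.19 = 0.004864
  Regime R2: 0.18 × 0.06 × 0.116 = 0.0012528
  Regime R5: 0.14 × 0.305 × 0.05 = 0.002135
Sum = 0.0159078.
Largest term belongs to Regime R4, so Regime R4 is most probable.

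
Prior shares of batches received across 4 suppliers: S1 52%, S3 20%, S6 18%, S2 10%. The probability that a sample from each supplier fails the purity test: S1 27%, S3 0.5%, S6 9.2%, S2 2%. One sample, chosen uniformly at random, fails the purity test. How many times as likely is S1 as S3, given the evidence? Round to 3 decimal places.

140.400

Compute prior × likelihood for every hypothesis:
  S1: 0.52 × 0.27 = 0.1404
  S3: 0.2 × 0.005 = 0.001
  S6: 0.18 × 0.092 = 0.01656
  S2: 0.1 × 0.02 = 0.002
Normalizing constant = 0.15996.
The ratio is 0.1404 / 0.001 (the normalizer cancels) = 140.400.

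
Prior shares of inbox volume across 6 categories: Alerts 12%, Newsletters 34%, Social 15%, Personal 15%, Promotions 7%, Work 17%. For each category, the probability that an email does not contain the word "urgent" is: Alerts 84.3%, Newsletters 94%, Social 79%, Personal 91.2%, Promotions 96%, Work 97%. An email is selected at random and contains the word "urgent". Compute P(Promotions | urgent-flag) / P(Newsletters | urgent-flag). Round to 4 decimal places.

Taking complements, P(urgent-flag | each) = Alerts 0.157, Newsletters 0.06, Social 0.21, Personal 0.088, Promotions 0.04, Work 0.03.
Unnormalized posteriors (prior × likelihood):
  Alerts: 0.12 × 0.157 = 0.01884
  Newsletters: 0.34 × 0.06 = 0.0204
  Social: 0.15 × 0.21 = 0.0315
  Personal: 0.15 × 0.088 = 0.0132
  Promotions: 0.07 × 0.04 = 0.0028
  Work: 0.17 × 0.03 = 0.0051
Sum = 0.09184.
The ratio is 0.0028 / 0.0204 (the normalizer cancels) = 0.1373.

0.1373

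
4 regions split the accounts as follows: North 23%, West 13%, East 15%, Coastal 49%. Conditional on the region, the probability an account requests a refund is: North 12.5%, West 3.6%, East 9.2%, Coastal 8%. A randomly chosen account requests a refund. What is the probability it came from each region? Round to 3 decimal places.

Compute prior × likelihood for every hypothesis:
  North: 0.23 × 0.125 = 0.02875
  West: 0.13 × 0.036 = 0.00468
  East: 0.15 × 0.092 = 0.0138
  Coastal: 0.49 × 0.08 = 0.0392
Total = 0.08643.
P(North | refund) = 0.02875/0.08643 ≈ 0.333
P(West | refund) = 0.00468/0.08643 ≈ 0.054
P(East | refund) = 0.0138/0.08643 ≈ 0.160
P(Coastal | refund) = 0.0392/0.08643 ≈ 0.454

North 0.333, West 0.054, East 0.160, Coastal 0.454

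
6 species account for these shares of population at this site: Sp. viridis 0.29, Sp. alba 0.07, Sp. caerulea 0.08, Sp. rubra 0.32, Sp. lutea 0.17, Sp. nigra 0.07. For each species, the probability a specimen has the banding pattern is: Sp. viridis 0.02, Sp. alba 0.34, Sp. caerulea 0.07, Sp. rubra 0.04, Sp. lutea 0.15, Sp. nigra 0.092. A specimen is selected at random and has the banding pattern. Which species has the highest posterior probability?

Compute prior × likelihood for every hypothesis:
  Sp. viridis: 0.29 × 0.02 = 0.0058
  Sp. alba: 0.07 × 0.34 = 0.0238
  Sp. caerulea: 0.08 × 0.07 = 0.0056
  Sp. rubra: 0.32 × 0.04 = 0.0128
  Sp. lutea: 0.17 × 0.15 = 0.0255
  Sp. nigra: 0.07 × 0.092 = 0.00644
Normalizing constant = 0.07994.
Largest term belongs to Sp. lutea, so Sp. lutea is most probable.

Sp. lutea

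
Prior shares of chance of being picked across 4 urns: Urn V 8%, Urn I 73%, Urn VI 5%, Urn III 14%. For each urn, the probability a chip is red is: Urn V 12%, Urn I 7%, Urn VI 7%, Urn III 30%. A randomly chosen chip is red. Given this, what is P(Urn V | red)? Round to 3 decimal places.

0.090

Prior × likelihood for each hypothesis:
  Urn V: 0.08 × 0.12 = 0.0096
  Urn I: 0.73 × 0.07 = 0.0511
  Urn VI: 0.05 × 0.07 = 0.0035
  Urn III: 0.14 × 0.3 = 0.042
Normalizing constant = 0.1062.
P(Urn V | evidence) = 0.0096 / 0.1062 ≈ 0.090.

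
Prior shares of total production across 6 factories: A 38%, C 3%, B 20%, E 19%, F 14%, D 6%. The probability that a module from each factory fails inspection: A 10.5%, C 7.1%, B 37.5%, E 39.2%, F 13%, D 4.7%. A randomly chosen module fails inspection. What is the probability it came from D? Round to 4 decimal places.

0.0133

By Bayes' rule, posterior ∝ prior × likelihood:
  A: 0.38 × 0.105 = 0.0399
  C: 0.03 × 0.071 = 0.00213
  B: 0.2 × 0.375 = 0.075
  E: 0.19 × 0.392 = 0.07448
  F: 0.14 × 0.13 = 0.0182
  D: 0.06 × 0.047 = 0.00282
Sum = 0.21253.
P(D | evidence) = 0.00282 / 0.21253 ≈ 0.0133.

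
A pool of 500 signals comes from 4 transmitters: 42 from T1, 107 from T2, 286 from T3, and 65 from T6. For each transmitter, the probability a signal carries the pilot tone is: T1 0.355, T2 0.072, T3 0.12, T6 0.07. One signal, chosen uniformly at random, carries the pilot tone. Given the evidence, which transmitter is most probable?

T3

Prior × likelihood for each hypothesis:
  T1: 0.084 × 0.355 = 0.02982
  T2: 0.214 × 0.072 = 0.015408
  T3: 0.572 × 0.12 = 0.06864
  T6: 0.13 × 0.07 = 0.0091
Total = 0.122968.
Largest term belongs to T3, so T3 is most probable.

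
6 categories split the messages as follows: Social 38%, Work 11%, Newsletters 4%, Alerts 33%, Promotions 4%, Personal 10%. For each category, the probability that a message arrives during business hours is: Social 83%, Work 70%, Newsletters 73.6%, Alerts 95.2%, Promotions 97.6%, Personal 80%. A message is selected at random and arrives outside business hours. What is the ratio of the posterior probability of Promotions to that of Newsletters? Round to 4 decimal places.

0.0909

Taking complements, P(off-hours | each) = Social 0.17, Work 0.3, Newsletters 0.264, Alerts 0.048, Promotions 0.024, Personal 0.2.
Unnormalized posteriors (prior × likelihood):
  Social: 0.38 × 0.17 = 0.0646
  Work: 0.11 × 0.3 = 0.033
  Newsletters: 0.04 × 0.264 = 0.01056
  Alerts: 0.33 × 0.048 = 0.01584
  Promotions: 0.04 × 0.024 = 0.00096
  Personal: 0.1 × 0.2 = 0.02
Sum = 0.14496.
The ratio is 0.00096 / 0.01056 (the normalizer cancels) = 0.0909.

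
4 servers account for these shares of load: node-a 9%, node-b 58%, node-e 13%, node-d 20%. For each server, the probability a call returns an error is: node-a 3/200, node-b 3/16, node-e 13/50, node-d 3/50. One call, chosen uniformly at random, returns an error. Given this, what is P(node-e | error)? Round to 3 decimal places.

Unnormalized posteriors (prior × likelihood):
  node-a: 0.09 × 0.015 = 0.00135
  node-b: 0.58 × 0.1875 = 0.10875
  node-e: 0.13 × 0.26 = 0.0338
  node-d: 0.2 × 0.06 = 0.012
Sum = 0.1559.
P(node-e | evidence) = 0.0338 / 0.1559 ≈ 0.217.

0.217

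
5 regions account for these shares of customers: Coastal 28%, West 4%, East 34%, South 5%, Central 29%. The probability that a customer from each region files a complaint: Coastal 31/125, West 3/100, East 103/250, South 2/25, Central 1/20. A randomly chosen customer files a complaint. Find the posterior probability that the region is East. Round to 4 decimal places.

0.6111

Compute prior × likelihood for every hypothesis:
  Coastal: 0.28 × 0.248 = 0.06944
  West: 0.04 × 0.03 = 0.0012
  East: 0.34 × 0.412 = 0.14008
  South: 0.05 × 0.08 = 0.004
  Central: 0.29 × 0.05 = 0.0145
Normalizing constant = 0.22922.
P(East | evidence) = 0.14008 / 0.22922 ≈ 0.6111.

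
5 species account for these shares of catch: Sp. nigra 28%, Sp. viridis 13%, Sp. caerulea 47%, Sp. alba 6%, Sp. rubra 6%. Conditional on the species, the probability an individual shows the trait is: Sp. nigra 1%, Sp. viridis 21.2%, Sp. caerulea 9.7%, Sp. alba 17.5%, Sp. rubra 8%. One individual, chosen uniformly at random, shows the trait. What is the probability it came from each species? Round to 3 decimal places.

Sp. nigra 0.031, Sp. viridis 0.302, Sp. caerulea 0.500, Sp. alba 0.115, Sp. rubra 0.053

Unnormalized posteriors (prior × likelihood):
  Sp. nigra: 0.28 × 0.01 = 0.0028
  Sp. viridis: 0.13 × 0.212 = 0.02756
  Sp. caerulea: 0.47 × 0.097 = 0.04559
  Sp. alba: 0.06 × 0.175 = 0.0105
  Sp. rubra: 0.06 × 0.08 = 0.0048
Total = 0.09125.
P(Sp. nigra | trait) = 0.0028/0.09125 ≈ 0.031
P(Sp. viridis | trait) = 0.02756/0.09125 ≈ 0.302
P(Sp. caerulea | trait) = 0.04559/0.09125 ≈ 0.500
P(Sp. alba | trait) = 0.0105/0.09125 ≈ 0.115
P(Sp. rubra | trait) = 0.0048/0.09125 ≈ 0.053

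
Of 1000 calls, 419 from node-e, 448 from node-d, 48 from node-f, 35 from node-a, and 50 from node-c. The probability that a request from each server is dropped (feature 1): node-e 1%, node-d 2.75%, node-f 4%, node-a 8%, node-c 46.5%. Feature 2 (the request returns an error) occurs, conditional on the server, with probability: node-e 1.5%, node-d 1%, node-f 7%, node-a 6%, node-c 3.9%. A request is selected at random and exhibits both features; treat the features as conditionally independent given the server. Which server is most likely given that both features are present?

node-c

Unnormalized posteriors (prior × likelihood):
  node-e: 0.419 × 0.01 × 0.015 = 0.00006285
  node-d: 0.448 × 0.0275 × 0.01 = 0.0001232
  node-f: 0.048 × 0.04 × 0.07 = 0.0001344
  node-a: 0.035 × 0.08 × 0.06 = 0.000168
  node-c: 0.05 × 0.465 × 0.039 = 0.00090675
Total = 0.0013952.
Largest term belongs to node-c, so node-c is most probable.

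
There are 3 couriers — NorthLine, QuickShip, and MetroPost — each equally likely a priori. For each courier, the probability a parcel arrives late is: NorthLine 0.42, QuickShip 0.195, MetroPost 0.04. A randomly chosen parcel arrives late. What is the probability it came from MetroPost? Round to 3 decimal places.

0.061

With a uniform prior (1/3 each), posterior ∝ likelihood:
  NorthLine: 0.42
  QuickShip: 0.195
  MetroPost: 0.04
Total = 0.655.
P(MetroPost | evidence) = 0.04 / 0.655 ≈ 0.061.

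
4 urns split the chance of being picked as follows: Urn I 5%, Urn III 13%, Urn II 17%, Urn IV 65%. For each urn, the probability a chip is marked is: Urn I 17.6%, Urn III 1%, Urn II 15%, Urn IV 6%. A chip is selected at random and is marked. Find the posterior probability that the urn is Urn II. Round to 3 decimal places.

0.342

Compute prior × likelihood for every hypothesis:
  Urn I: 0.05 × 0.176 = 0.0088
  Urn III: 0.13 × 0.01 = 0.0013
  Urn II: 0.17 × 0.15 = 0.0255
  Urn IV: 0.65 × 0.06 = 0.039
Normalizing constant = 0.0746.
P(Urn II | evidence) = 0.0255 / 0.0746 ≈ 0.342.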